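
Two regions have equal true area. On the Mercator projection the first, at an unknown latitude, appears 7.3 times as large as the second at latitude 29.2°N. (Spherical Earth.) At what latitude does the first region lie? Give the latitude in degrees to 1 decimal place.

For equal true areas on Mercator, apparent areas scale as sec²φ, so the ratio is cos²φ₂ / cos²φ₁.
cos²φ₂ / cos²φ₁ = 7.3  ⇒  cos φ₁ = cos 29.2° / √7.3 = 0.8729/2.702 = 0.3231.
φ₁ = arccos(0.3231) ≈ 71.2°.

71.2°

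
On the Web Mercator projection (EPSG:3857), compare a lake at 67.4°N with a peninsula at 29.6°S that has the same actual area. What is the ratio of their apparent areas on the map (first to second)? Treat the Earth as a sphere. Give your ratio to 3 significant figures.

Mercator is conformal with k = sec φ, so areal scale = k² = sec²φ.
At 67.4°: sec²(67.4°) = 1/0.3843² = 6.771.
At 29.6°: sec²(29.6°) = 1/0.8695² = 1.323.
Ratio = 6.771/1.323 = cos²(29.6°)/cos²(67.4°) ≈ 5.12.

5.12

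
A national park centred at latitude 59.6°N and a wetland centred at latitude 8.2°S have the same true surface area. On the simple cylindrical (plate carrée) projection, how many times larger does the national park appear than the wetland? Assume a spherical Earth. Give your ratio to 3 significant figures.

In the plate carrée (x = Rλ, y = Rφ), meridians are true-scale (h = 1) and parallels are stretched by k = sec φ.
Areal scale at 59.6°: h·k = 1.000 × 1.976 = 1.976.
Areal scale at 8.2°: h·k = 1.000 × 1.010 = 1.010.
Ratio = 1.976/1.010 ≈ 1.96.

1.96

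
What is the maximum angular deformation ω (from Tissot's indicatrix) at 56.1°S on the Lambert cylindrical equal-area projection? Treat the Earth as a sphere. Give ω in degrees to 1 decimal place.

63.4°

The Lambert cylindrical equal-area projection is the cylindrical equal-area projection with its standard parallel at the equator (φ₀ = 0). A cylindrical equal-area projection with standard parallel φ₀ has meridian scale h = cos φ / cos φ₀ and parallel scale k = cos φ₀ / cos φ (so areas are preserved, h·k = 1).
At 56.1°: h = 0.5577, k = 1.793; principal scales a = 1.793, b = 0.5577.
sin(ω/2) = (a − b)/(a + b) = 1.235/2.351 = 0.5255, so ω = 2 arcsin(0.5255) ≈ 63.4°.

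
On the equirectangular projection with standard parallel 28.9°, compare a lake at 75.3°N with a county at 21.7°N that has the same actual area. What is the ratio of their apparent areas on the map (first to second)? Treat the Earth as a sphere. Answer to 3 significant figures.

3.66

In the equirectangular projection with standard parallel φ₀ = 28.9° (x = Rλ cos φ₀, y = Rφ), meridians are true-scale (h = 1) and the parallel scale is k = cos φ₀ / cos φ.
Areal scale at 75.3°: h·k = 1.000 × 3.450 = 3.450.
Areal scale at 21.7°: h·k = 1.000 × 0.9422 = 0.9422.
Ratio = 3.450/0.9422 ≈ 3.66.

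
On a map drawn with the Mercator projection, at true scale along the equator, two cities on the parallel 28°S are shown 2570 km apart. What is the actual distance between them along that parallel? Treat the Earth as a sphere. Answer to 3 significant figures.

The Mercator projection is conformal; its linear scale factor is the same in every direction and equals sec φ = 1/cos φ.
Along the parallel at 28°, map distances are exaggerated by k = sec 28° = 1.133.
True distance = 2570 / 1.133 = 2570 × cos 28° ≈ 2270 km.

2270 km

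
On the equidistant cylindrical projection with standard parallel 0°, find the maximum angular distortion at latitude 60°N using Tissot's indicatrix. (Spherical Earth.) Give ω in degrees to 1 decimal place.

In the plate carrée (x = Rλ, y = Rφ), meridians are true-scale (h = 1) and parallels are stretched by k = sec φ.
At 60°: h = 1.000, k = 2.000; principal scales a = 2.000, b = 1.000.
sin(ω/2) = (a − b)/(a + b) = 1.0000/3.000 = 0.3333, so ω = 2 arcsin(0.3333) ≈ 38.9°.

38.9°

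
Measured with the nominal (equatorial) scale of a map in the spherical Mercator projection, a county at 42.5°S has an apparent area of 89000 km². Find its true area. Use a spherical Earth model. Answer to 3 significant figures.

The Mercator projection is conformal; its linear scale factor is the same in every direction and equals sec φ = 1/cos φ.
Areal scale = k² = sec²φ = 1/cos²(42.5°) = 1/0.7373² = 1.840.
True area = apparent / (areal scale) = 89000 / 1.840 ≈ 48400 km².

48400 km²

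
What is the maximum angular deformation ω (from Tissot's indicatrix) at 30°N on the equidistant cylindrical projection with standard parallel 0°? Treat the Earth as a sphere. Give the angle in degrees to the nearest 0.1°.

In the plate carrée (x = Rλ, y = Rφ), meridians are true-scale (h = 1) and parallels are stretched by k = sec φ.
At 30°: h = 1.000, k = 1.155; principal scales a = 1.155, b = 1.000.
sin(ω/2) = (a − b)/(a + b) = 0.1547/2.155 = 0.07180, so ω = 2 arcsin(0.07180) ≈ 8.2°.

8.2°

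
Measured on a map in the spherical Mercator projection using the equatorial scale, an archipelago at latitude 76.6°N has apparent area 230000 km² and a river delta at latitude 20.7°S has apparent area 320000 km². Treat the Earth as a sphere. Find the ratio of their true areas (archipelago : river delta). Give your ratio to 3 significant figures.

Mercator's areal exaggeration is sec²φ; hence true area = (apparent area) · cos²φ.
True area of archipelago: 230000 × cos²(76.6°) = 230000 × 0.05371 = 12350 km².
True area of river delta: 320000 × cos²(20.7°) = 320000 × 0.8751 = 280000 km².
Ratio = 12350 / 280000 ≈ 0.0441.

0.0441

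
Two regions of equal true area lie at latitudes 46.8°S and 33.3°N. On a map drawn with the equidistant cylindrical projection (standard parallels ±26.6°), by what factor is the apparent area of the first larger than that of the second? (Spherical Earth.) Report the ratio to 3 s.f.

1.22

In the equirectangular projection with standard parallel φ₀ = 26.6° (x = Rλ cos φ₀, y = Rφ), meridians are true-scale (h = 1) and the parallel scale is k = cos φ₀ / cos φ.
Areal scale at 46.8°: h·k = 1.000 × 1.306 = 1.306.
Areal scale at 33.3°: h·k = 1.000 × 1.070 = 1.070.
Ratio = 1.306/1.070 ≈ 1.22.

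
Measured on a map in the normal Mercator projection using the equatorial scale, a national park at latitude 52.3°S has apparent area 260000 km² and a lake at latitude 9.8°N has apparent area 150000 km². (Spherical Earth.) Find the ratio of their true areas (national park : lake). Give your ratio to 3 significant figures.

0.668

Since Mercator area scale is 1/cos²φ, the true area equals the apparent area multiplied by cos²φ.
True area of national park: 260000 × cos²(52.3°) = 260000 × 0.3740 = 97230 km².
True area of lake: 150000 × cos²(9.8°) = 150000 × 0.9710 = 145700 km².
Ratio = 97230 / 145700 ≈ 0.668.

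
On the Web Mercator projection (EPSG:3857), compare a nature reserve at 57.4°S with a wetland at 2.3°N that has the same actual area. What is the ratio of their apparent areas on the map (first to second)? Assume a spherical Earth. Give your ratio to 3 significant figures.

3.44

Mercator is conformal with k = sec φ, so areal scale = k² = sec²φ.
At 57.4°: sec²(57.4°) = 1/0.5388² = 3.445.
At 2.3°: sec²(2.3°) = 1/0.9992² = 1.002.
Ratio = 3.445/1.002 = cos²(2.3°)/cos²(57.4°) ≈ 3.44.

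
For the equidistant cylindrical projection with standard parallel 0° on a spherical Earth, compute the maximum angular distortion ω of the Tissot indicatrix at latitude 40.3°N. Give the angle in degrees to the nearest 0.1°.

For the equirectangular projection with φ₀ = 0 (plate carrée), h = 1 along meridians and k = sec φ along parallels.
At 40.3°: h = 1.000, k = 1.311; principal scales a = 1.311, b = 1.000.
sin(ω/2) = (a − b)/(a + b) = 0.3112/2.311 = 0.1346, so ω = 2 arcsin(0.1346) ≈ 15.5°.

15.5°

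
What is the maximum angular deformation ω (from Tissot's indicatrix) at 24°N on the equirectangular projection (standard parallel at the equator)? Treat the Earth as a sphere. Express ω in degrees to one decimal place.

5.2°

Plate carrée maps x = Rλ, y = Rφ. The meridian scale is h = 1 and the parallel scale is k = 1/cos φ = sec φ.
At 24°: h = 1.000, k = 1.095; principal scales a = 1.095, b = 1.000.
sin(ω/2) = (a − b)/(a + b) = 0.09464/2.095 = 0.04518, so ω = 2 arcsin(0.04518) ≈ 5.2°.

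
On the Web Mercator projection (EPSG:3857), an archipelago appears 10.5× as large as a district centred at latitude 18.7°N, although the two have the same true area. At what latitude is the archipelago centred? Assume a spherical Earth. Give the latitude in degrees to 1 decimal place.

On Mercator, (apparent₁)/(apparent₂) = sec²φ₁ / sec²φ₂ when true areas are equal.
cos²φ₂ / cos²φ₁ = 10.5  ⇒  cos φ₁ = cos 18.7° / √10.5 = 0.9472/3.240 = 0.2923.
φ₁ = arccos(0.2923) ≈ 73.0°.

73.0°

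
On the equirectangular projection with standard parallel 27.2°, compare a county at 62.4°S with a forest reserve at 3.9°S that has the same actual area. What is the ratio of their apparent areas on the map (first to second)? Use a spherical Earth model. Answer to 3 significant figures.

2.15

With standard parallel φ₀ = 27.2°, the equirectangular projection gives x = Rλ cos φ₀, y = Rφ, so h = 1 and k = cos 27.2° / cos φ.
Areal scale at 62.4°: h·k = 1.000 × 1.920 = 1.920.
Areal scale at 3.9°: h·k = 1.000 × 0.8915 = 0.8915.
Ratio = 1.920/0.8915 ≈ 2.15.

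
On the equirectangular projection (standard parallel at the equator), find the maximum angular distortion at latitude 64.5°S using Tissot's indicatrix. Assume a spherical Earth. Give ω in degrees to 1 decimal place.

46.9°

Plate carrée maps x = Rλ, y = Rφ. The meridian scale is h = 1 and the parallel scale is k = 1/cos φ = sec φ.
At 64.5°: h = 1.000, k = 2.323; principal scales a = 2.323, b = 1.000.
sin(ω/2) = (a − b)/(a + b) = 1.323/3.323 = 0.3981, so ω = 2 arcsin(0.3981) ≈ 46.9°.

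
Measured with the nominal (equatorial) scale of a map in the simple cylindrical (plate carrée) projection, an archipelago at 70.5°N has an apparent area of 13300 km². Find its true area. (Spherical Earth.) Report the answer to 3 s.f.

4440 km²

Plate carrée maps x = Rλ, y = Rφ. The meridian scale is h = 1 and the parallel scale is k = 1/cos φ = sec φ.
Areal scale = h·k = 1 × sec φ; at 70.5°, h = 1.000, k = 2.996, so h·k = 2.996.
True area = apparent / (areal scale) = 13300 / 2.996 ≈ 4440 km².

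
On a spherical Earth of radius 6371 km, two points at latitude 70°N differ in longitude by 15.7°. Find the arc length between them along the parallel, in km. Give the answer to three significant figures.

597 km

Arc length along a parallel = R cos φ · Δλ (with Δλ in radians).
= 6371 × cos 70° × (15.7° × π/180) = 6371 × 0.3420 × 0.2740 ≈ 597 km.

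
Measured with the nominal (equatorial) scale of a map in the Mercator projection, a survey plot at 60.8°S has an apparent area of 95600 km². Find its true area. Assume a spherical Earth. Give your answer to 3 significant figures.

Mercator is conformal, so the point scale is isotropic: h = k = sec φ = 1/cos φ.
Areal scale = k² = sec²φ = 1/cos²(60.8°) = 1/0.4879² = 4.202.
True area = apparent / (areal scale) = 95600 / 4.202 ≈ 22800 km².

22800 km²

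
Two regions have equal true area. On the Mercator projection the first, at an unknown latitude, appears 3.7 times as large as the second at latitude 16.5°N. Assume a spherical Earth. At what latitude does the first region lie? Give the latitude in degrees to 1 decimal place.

On Mercator, (apparent₁)/(apparent₂) = sec²φ₁ / sec²φ₂ when true areas are equal.
cos²φ₂ / cos²φ₁ = 3.7  ⇒  cos φ₁ = cos 16.5° / √3.7 = 0.9588/1.924 = 0.4985.
φ₁ = arccos(0.4985) ≈ 60.1°.

60.1°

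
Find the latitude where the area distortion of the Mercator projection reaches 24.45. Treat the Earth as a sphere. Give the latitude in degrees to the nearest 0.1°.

78.3°

Mercator areal scale is sec²φ.
sec²φ = 24.45  ⇒  cos²φ = 0.04090  ⇒  cos φ = 0.2022.
φ = arccos(0.2022) ≈ 78.3°.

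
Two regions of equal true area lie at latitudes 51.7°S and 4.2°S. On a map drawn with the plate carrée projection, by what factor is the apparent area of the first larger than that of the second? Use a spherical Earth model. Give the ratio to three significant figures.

In the plate carrée (x = Rλ, y = Rφ), meridians are true-scale (h = 1) and parallels are stretched by k = sec φ.
Areal scale at 51.7°: h·k = 1.000 × 1.613 = 1.613.
Areal scale at 4.2°: h·k = 1.000 × 1.003 = 1.003.
Ratio = 1.613/1.003 ≈ 1.61.

1.61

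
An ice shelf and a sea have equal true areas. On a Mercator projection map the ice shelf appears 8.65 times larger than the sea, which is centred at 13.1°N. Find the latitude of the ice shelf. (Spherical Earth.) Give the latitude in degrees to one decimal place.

Mercator areal scale is sec²φ, so apparent-area ratio = sec²φ₁ / sec²φ₂ = cos²φ₂ / cos²φ₁.
cos²φ₂ / cos²φ₁ = 8.65  ⇒  cos φ₁ = cos 13.1° / √8.65 = 0.9740/2.941 = 0.3312.
φ₁ = arccos(0.3312) ≈ 70.7°.

70.7°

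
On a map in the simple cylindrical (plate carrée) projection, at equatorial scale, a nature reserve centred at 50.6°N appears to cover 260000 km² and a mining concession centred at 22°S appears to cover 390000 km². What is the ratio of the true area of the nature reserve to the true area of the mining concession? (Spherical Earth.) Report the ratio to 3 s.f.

0.456

On the plate carrée, areal scale = h·k = 1 × sec φ, so true area = apparent × cos φ.
True area of nature reserve: 260000 × cos(50.6°) = 260000 × 0.6347 = 165000 km².
True area of mining concession: 390000 × cos(22°) = 390000 × 0.9272 = 361600 km².
Ratio = 165000 / 361600 ≈ 0.456.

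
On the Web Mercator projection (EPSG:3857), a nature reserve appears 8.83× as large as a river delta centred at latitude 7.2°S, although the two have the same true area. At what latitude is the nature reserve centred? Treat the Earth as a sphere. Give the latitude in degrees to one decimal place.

Mercator areal scale is sec²φ, so apparent-area ratio = sec²φ₁ / sec²φ₂ = cos²φ₂ / cos²φ₁.
cos²φ₂ / cos²φ₁ = 8.83  ⇒  cos φ₁ = cos 7.2° / √8.83 = 0.9921/2.972 = 0.3339.
φ₁ = arccos(0.3339) ≈ 70.5°.

70.5°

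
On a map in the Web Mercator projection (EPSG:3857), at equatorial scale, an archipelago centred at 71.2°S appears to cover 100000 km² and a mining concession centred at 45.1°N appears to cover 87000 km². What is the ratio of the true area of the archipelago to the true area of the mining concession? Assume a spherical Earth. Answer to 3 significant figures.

0.240

Mercator's areal exaggeration is sec²φ; hence true area = (apparent area) · cos²φ.
True area of archipelago: 100000 × cos²(71.2°) = 100000 × 0.1039 = 10390 km².
True area of mining concession: 87000 × cos²(45.1°) = 87000 × 0.4983 = 43350 km².
Ratio = 10390 / 43350 ≈ 0.240.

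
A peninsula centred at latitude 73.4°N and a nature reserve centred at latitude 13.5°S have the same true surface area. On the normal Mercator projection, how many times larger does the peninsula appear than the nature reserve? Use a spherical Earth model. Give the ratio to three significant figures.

11.6

Mercator is conformal with k = sec φ, so areal scale = k² = sec²φ.
At 73.4°: sec²(73.4°) = 1/0.2857² = 12.25.
At 13.5°: sec²(13.5°) = 1/0.9724² = 1.058.
Ratio = 12.25/1.058 = cos²(13.5°)/cos²(73.4°) ≈ 11.6.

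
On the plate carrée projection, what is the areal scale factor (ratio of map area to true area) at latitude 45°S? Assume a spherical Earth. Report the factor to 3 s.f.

Plate carrée maps x = Rλ, y = Rφ. The meridian scale is h = 1 and the parallel scale is k = 1/cos φ = sec φ.
Areal scale = h·k = 1 × sec φ; at 45°, h = 1.000, k = 1.414, so h·k = 1.414.

1.41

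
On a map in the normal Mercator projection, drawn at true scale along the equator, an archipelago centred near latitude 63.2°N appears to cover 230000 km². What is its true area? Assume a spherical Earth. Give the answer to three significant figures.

For Mercator, h = k = sec φ (a conformal cylindrical projection has a single point scale, 1/cos φ).
Areal scale = k² = sec²φ = 1/cos²(63.2°) = 1/0.4509² = 4.919.
True area = apparent / (areal scale) = 230000 / 4.919 ≈ 46800 km².

46800 km²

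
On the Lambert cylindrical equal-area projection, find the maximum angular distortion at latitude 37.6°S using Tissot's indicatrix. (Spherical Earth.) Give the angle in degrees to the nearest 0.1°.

The Lambert cylindrical equal-area projection is the cylindrical equal-area projection with its standard parallel at the equator (φ₀ = 0). Cylindrical equal-area (φ₀ = 0°): h = cos φ / cos 0° along meridians, k = cos 0° / cos φ along parallels; h·k = 1.
At 37.6°: h = 0.7923, k = 1.262; principal scales a = 1.262, b = 0.7923.
sin(ω/2) = (a − b)/(a + b) = 0.4699/2.054 = 0.2287, so ω = 2 arcsin(0.2287) ≈ 26.4°.

26.4°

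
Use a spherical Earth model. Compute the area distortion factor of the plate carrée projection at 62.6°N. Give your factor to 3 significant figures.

2.17

For the equirectangular projection with φ₀ = 0 (plate carrée), h = 1 along meridians and k = sec φ along parallels.
Areal scale = h·k = 1 × sec φ; at 62.6°, h = 1.000, k = 2.173, so h·k = 2.173.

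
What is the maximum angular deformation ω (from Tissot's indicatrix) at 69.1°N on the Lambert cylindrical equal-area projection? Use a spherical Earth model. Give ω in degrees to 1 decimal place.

101.5°

The Lambert cylindrical equal-area projection is the cylindrical equal-area projection with its standard parallel at the equator (φ₀ = 0). For cylindrical equal-area with standard parallel φ₀, h = cos φ / cos φ₀ and k = cos φ₀ / cos φ, so h·k = 1.
At 69.1°: h = 0.3567, k = 2.803; principal scales a = 2.803, b = 0.3567.
sin(ω/2) = (a − b)/(a + b) = 2.446/3.160 = 0.7742, so ω = 2 arcsin(0.7742) ≈ 101.5°.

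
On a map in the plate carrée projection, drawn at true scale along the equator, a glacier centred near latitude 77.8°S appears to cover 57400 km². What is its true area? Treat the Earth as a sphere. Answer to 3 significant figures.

Plate carrée maps x = Rλ, y = Rφ. The meridian scale is h = 1 and the parallel scale is k = 1/cos φ = sec φ.
Areal scale = h·k = 1 × sec φ; at 77.8°, h = 1.000, k = 4.732, so h·k = 4.732.
True area = apparent / (areal scale) = 57400 / 4.732 ≈ 12100 km².

12100 km²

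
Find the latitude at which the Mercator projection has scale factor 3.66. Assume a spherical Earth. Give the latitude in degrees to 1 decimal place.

74.1°

Mercator scale is k = sec φ = 1/cos φ.
1/cos φ = 3.66  ⇒  cos φ = 0.2732  ⇒  φ = arccos(0.2732) ≈ 74.1°.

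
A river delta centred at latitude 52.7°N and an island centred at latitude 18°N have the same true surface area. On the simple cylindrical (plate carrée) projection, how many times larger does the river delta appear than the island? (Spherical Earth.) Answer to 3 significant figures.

1.57

For the equirectangular projection with φ₀ = 0 (plate carrée), h = 1 along meridians and k = sec φ along parallels.
Areal scale at 52.7°: h·k = 1.000 × 1.650 = 1.650.
Areal scale at 18°: h·k = 1.000 × 1.051 = 1.051.
Ratio = 1.650/1.051 ≈ 1.57.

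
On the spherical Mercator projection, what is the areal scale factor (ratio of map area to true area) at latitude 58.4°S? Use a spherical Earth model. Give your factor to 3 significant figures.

3.64

The Mercator projection is conformal; its linear scale factor is the same in every direction and equals sec φ = 1/cos φ.
Areal scale = k² = sec²φ = 1/cos²(58.4°) = 1/0.5240² = 3.642.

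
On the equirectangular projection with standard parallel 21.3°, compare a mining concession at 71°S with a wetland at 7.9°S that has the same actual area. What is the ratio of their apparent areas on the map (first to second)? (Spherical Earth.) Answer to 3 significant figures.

The equidistant cylindrical projection with φ₀ = 21.3° has h = 1 (meridians true) and k = cos φ₀ / cos φ along parallels.
Areal scale at 71°: h·k = 1.000 × 2.862 = 2.862.
Areal scale at 7.9°: h·k = 1.000 × 0.9406 = 0.9406.
Ratio = 2.862/0.9406 ≈ 3.04.

3.04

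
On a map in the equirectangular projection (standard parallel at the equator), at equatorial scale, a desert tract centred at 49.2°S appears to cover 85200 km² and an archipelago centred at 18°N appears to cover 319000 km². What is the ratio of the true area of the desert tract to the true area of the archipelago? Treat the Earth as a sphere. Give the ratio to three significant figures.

Plate carrée has h = 1 and k = sec φ, giving areal scale sec φ; true area = (apparent area) · cos φ.
True area of desert tract: 85200 × cos(49.2°) = 85200 × 0.6534 = 55670 km².
True area of archipelago: 319000 × cos(18°) = 319000 × 0.9511 = 303400 km².
Ratio = 55670 / 303400 ≈ 0.183.

0.183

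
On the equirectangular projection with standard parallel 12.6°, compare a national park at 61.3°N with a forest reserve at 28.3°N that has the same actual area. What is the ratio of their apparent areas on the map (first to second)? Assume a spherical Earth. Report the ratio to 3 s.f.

The equidistant cylindrical projection with φ₀ = 12.6° has h = 1 (meridians true) and k = cos φ₀ / cos φ along parallels.
Areal scale at 61.3°: h·k = 1.000 × 2.032 = 2.032.
Areal scale at 28.3°: h·k = 1.000 × 1.108 = 1.108.
Ratio = 2.032/1.108 ≈ 1.83.

1.83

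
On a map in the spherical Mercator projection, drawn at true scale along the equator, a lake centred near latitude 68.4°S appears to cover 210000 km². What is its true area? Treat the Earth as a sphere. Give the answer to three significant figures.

For Mercator, h = k = sec φ (a conformal cylindrical projection has a single point scale, 1/cos φ).
Areal scale = k² = sec²φ = 1/cos²(68.4°) = 1/0.3681² = 7.379.
True area = apparent / (areal scale) = 210000 / 7.379 ≈ 28500 km².

28500 km²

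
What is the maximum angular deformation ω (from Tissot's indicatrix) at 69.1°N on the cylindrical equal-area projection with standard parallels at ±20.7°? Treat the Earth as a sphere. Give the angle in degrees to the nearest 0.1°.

A cylindrical equal-area projection with standard parallel φ₀ has meridian scale h = cos φ / cos φ₀ and parallel scale k = cos φ₀ / cos φ (so areas are preserved, h·k = 1).
At 69.1°: h = 0.3814, k = 2.622; principal scales a = 2.622, b = 0.3814.
sin(ω/2) = (a − b)/(a + b) = 2.241/3.004 = 0.7461, so ω = 2 arcsin(0.7461) ≈ 96.5°.

96.5°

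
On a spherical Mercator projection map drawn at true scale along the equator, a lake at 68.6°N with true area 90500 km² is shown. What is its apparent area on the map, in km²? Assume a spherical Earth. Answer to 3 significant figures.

For Mercator, h = k = sec φ (a conformal cylindrical projection has a single point scale, 1/cos φ).
Areal scale = k² = sec²φ = 1/cos²(68.6°) = 1/0.3649² = 7.511.
Apparent area = 90500 × 7.511 ≈ 680000 km².

680000 km²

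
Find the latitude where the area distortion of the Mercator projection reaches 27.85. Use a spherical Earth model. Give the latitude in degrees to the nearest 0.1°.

Mercator areal scale is sec²φ.
sec²φ = 27.85  ⇒  cos²φ = 0.03591  ⇒  cos φ = 0.1895.
φ = arccos(0.1895) ≈ 79.1°.

79.1°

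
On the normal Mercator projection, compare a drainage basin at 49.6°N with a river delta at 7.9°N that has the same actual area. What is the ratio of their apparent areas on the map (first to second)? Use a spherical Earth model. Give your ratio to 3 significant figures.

2.34

Mercator areal scale is sec²φ.
At 49.6°: sec²(49.6°) = 1/0.6481² = 2.381.
At 7.9°: sec²(7.9°) = 1/0.9905² = 1.019.
Ratio = 2.381/1.019 = cos²(7.9°)/cos²(49.6°) ≈ 2.34.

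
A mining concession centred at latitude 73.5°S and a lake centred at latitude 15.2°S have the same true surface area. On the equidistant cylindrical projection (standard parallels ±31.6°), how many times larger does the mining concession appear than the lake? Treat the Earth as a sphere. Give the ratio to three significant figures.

3.40

The equidistant cylindrical projection with φ₀ = 31.6° has h = 1 (meridians true) and k = cos φ₀ / cos φ along parallels.
Areal scale at 73.5°: h·k = 1.000 × 2.999 = 2.999.
Areal scale at 15.2°: h·k = 1.000 × 0.8826 = 0.8826.
Ratio = 2.999/0.8826 ≈ 3.40.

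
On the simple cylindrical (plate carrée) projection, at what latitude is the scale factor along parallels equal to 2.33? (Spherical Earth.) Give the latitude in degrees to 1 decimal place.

64.6°

Plate carrée: h = 1, k = sec φ along parallels.
sec φ = 2.33  ⇒  cos φ = 0.4292  ⇒  φ ≈ 64.6°.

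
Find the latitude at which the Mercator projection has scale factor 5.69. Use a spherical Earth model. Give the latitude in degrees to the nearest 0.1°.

Mercator scale is k = sec φ = 1/cos φ.
1/cos φ = 5.69  ⇒  cos φ = 0.1757  ⇒  φ = arccos(0.1757) ≈ 79.9°.

79.9°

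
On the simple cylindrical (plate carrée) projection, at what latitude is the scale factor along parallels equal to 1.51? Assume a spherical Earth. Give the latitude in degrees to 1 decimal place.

Plate carrée: h = 1, k = sec φ along parallels.
sec φ = 1.51  ⇒  cos φ = 0.6623  ⇒  φ ≈ 48.5°.

48.5°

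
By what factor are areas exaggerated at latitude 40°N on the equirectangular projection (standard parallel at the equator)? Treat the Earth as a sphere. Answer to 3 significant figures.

For the equirectangular projection with φ₀ = 0 (plate carrée), h = 1 along meridians and k = sec φ along parallels.
Areal scale = h·k = 1 × sec φ; at 40°, h = 1.000, k = 1.305, so h·k = 1.305.

1.31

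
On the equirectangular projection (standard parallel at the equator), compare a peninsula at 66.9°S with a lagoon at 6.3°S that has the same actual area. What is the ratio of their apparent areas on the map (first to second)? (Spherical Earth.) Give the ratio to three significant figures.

For the equirectangular projection with φ₀ = 0 (plate carrée), h = 1 along meridians and k = sec φ along parallels.
Areal scale at 66.9°: h·k = 1.000 × 2.549 = 2.549.
Areal scale at 6.3°: h·k = 1.000 × 1.006 = 1.006.
Ratio = 2.549/1.006 ≈ 2.53.

2.53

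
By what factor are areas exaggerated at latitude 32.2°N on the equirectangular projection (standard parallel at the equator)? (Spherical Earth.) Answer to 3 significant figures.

For the equirectangular projection with φ₀ = 0 (plate carrée), h = 1 along meridians and k = sec φ along parallels.
Areal scale = h·k = 1 × sec φ; at 32.2°, h = 1.000, k = 1.182, so h·k = 1.182.

1.18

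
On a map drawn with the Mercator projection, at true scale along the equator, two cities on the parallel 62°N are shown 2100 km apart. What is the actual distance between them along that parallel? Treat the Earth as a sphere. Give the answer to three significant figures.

986 km

For Mercator, h = k = sec φ (a conformal cylindrical projection has a single point scale, 1/cos φ).
Along the parallel at 62°, map distances are exaggerated by k = sec 62° = 2.130.
True distance = 2100 / 2.130 = 2100 × cos 62° ≈ 986 km.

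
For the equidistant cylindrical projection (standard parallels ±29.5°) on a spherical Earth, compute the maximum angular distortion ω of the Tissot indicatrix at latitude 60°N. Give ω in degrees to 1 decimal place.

In the equirectangular projection with standard parallel φ₀ = 29.5° (x = Rλ cos φ₀, y = Rφ), meridians are true-scale (h = 1) and the parallel scale is k = cos φ₀ / cos φ.
At 60°: h = 1.000, k = 1.741; principal scales a = 1.741, b = 1.000.
sin(ω/2) = (a − b)/(a + b) = 0.7407/2.741 = 0.2703, so ω = 2 arcsin(0.2703) ≈ 31.4°.

31.4°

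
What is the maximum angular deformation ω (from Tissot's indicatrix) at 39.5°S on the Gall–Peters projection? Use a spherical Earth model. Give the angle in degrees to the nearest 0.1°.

10.0°

The Gall–Peters projection is cylindrical equal-area with φ₀ = 45°. For cylindrical equal-area with standard parallel φ₀, h = cos φ / cos φ₀ and k = cos φ₀ / cos φ, so h·k = 1.
At 39.5°: h = 1.091, k = 0.9164; principal scales a = 1.091, b = 0.9164.
sin(ω/2) = (a − b)/(a + b) = 0.1749/2.008 = 0.08710, so ω = 2 arcsin(0.08710) ≈ 10.0°.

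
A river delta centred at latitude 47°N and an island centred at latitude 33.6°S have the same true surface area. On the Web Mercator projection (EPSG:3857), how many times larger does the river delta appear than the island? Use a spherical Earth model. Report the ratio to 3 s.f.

Mercator is conformal with k = sec φ, so areal scale = k² = sec²φ.
At 47°: sec²(47°) = 1/0.6820² = 2.150.
At 33.6°: sec²(33.6°) = 1/0.8329² = 1.441.
Ratio = 2.150/1.441 = cos²(33.6°)/cos²(47°) ≈ 1.49.

1.49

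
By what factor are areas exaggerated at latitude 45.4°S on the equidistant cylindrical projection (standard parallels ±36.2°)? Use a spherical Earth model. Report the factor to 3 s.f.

1.15

The equidistant cylindrical projection with φ₀ = 36.2° has h = 1 (meridians true) and k = cos φ₀ / cos φ along parallels.
Areal scale = h·k = 1 × cos φ₀ / cos φ; at 45.4°, h = 1.000, k = 1.149, so h·k = 1.149.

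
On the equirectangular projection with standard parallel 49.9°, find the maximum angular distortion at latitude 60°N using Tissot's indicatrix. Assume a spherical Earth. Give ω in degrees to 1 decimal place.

14.5°

In the equirectangular projection with standard parallel φ₀ = 49.9° (x = Rλ cos φ₀, y = Rφ), meridians are true-scale (h = 1) and the parallel scale is k = cos φ₀ / cos φ.
At 60°: h = 1.000, k = 1.288; principal scales a = 1.288, b = 1.000.
sin(ω/2) = (a − b)/(a + b) = 0.2882/2.288 = 0.1260, so ω = 2 arcsin(0.1260) ≈ 14.5°.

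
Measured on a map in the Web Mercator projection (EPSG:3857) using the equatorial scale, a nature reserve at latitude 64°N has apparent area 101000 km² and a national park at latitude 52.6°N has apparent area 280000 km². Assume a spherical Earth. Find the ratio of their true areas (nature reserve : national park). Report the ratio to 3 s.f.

0.188

Mercator's areal exaggeration is sec²φ; hence true area = (apparent area) · cos²φ.
True area of nature reserve: 101000 × cos²(64°) = 101000 × 0.1922 = 19410 km².
True area of national park: 280000 × cos²(52.6°) = 280000 × 0.3689 = 103300 km².
Ratio = 19410 / 103300 ≈ 0.188.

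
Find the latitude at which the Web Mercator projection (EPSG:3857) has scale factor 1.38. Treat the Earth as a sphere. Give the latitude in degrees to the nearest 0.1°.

43.6°

Mercator scale is k = sec φ = 1/cos φ.
1/cos φ = 1.38  ⇒  cos φ = 0.7246  ⇒  φ = arccos(0.7246) ≈ 43.6°.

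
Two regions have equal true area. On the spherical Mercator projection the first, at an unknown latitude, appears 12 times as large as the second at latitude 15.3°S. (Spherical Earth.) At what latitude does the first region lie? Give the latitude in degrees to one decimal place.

73.8°

For equal true areas on Mercator, apparent areas scale as sec²φ, so the ratio is cos²φ₂ / cos²φ₁.
cos²φ₂ / cos²φ₁ = 12  ⇒  cos φ₁ = cos 15.3° / √12 = 0.9646/3.464 = 0.2784.
φ₁ = arccos(0.2784) ≈ 73.8°.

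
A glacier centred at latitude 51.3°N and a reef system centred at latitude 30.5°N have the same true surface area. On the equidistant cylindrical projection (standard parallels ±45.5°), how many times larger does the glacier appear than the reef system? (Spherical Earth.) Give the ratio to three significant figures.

1.38

With standard parallel φ₀ = 45.5°, the equirectangular projection gives x = Rλ cos φ₀, y = Rφ, so h = 1 and k = cos 45.5° / cos φ.
Areal scale at 51.3°: h·k = 1.000 × 1.121 = 1.121.
Areal scale at 30.5°: h·k = 1.000 × 0.8135 = 0.8135.
Ratio = 1.121/0.8135 ≈ 1.38.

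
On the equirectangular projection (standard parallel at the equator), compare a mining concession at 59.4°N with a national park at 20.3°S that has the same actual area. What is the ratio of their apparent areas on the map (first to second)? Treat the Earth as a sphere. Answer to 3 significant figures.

1.84

Plate carrée maps x = Rλ, y = Rφ. The meridian scale is h = 1 and the parallel scale is k = 1/cos φ = sec φ.
Areal scale at 59.4°: h·k = 1.000 × 1.964 = 1.964.
Areal scale at 20.3°: h·k = 1.000 × 1.066 = 1.066.
Ratio = 1.964/1.066 ≈ 1.84.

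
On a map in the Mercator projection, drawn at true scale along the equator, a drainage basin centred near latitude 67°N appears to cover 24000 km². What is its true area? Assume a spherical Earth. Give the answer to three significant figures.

Mercator is conformal, so the point scale is isotropic: h = k = sec φ = 1/cos φ.
Areal scale = k² = sec²φ = 1/cos²(67°) = 1/0.3907² = 6.550.
True area = apparent / (areal scale) = 24000 / 6.550 ≈ 3660 km².

3660 km²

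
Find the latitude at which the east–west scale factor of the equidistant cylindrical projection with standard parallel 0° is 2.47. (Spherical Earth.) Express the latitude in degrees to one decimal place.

66.1°

Plate carrée: h = 1, k = sec φ along parallels.
sec φ = 2.47  ⇒  cos φ = 0.4049  ⇒  φ ≈ 66.1°.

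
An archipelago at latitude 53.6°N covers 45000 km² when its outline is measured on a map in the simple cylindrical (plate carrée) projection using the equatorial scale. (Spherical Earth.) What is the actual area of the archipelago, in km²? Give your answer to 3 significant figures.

26700 km²

In the plate carrée (x = Rλ, y = Rφ), meridians are true-scale (h = 1) and parallels are stretched by k = sec φ.
Areal scale = h·k = 1 × sec φ; at 53.6°, h = 1.000, k = 1.685, so h·k = 1.685.
True area = apparent / (areal scale) = 45000 / 1.685 ≈ 26700 km².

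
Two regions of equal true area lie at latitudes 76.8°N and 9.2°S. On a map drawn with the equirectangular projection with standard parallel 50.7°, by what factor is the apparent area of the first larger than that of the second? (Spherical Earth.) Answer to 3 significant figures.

4.32

With standard parallel φ₀ = 50.7°, the equirectangular projection gives x = Rλ cos φ₀, y = Rφ, so h = 1 and k = cos 50.7° / cos φ.
Areal scale at 76.8°: h·k = 1.000 × 2.774 = 2.774.
Areal scale at 9.2°: h·k = 1.000 × 0.6416 = 0.6416.
Ratio = 2.774/0.6416 ≈ 4.32.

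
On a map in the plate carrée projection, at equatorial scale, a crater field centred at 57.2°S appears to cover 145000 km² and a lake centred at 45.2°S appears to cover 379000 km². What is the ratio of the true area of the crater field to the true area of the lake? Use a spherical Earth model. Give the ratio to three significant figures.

0.294

On the plate carrée, areal scale = h·k = 1 × sec φ, so true area = apparent × cos φ.
True area of crater field: 145000 × cos(57.2°) = 145000 × 0.5417 = 78550 km².
True area of lake: 379000 × cos(45.2°) = 379000 × 0.7046 = 267100 km².
Ratio = 78550 / 267100 ≈ 0.294.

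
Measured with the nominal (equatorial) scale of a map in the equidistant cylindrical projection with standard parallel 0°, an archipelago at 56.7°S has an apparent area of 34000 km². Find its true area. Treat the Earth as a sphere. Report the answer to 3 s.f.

In the plate carrée (x = Rλ, y = Rφ), meridians are true-scale (h = 1) and parallels are stretched by k = sec φ.
Areal scale = h·k = 1 × sec φ; at 56.7°, h = 1.000, k = 1.821, so h·k = 1.821.
True area = apparent / (areal scale) = 34000 / 1.821 ≈ 18700 km².

18700 km²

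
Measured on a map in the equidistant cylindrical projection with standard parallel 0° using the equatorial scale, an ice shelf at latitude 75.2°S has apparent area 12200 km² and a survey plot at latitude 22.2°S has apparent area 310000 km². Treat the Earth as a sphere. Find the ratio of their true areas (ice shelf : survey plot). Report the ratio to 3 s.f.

On the plate carrée, areal scale = h·k = 1 × sec φ, so true area = apparent × cos φ.
True area of ice shelf: 12200 × cos(75.2°) = 12200 × 0.2554 = 3116 km².
True area of survey plot: 310000 × cos(22.2°) = 310000 × 0.9259 = 287000 km².
Ratio = 3116 / 287000 ≈ 0.0109.

0.0109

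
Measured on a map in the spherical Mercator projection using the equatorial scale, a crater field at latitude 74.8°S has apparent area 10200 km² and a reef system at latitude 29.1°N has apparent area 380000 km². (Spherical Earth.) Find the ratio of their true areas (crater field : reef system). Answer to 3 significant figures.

Since Mercator area scale is 1/cos²φ, the true area equals the apparent area multiplied by cos²φ.
True area of crater field: 10200 × cos²(74.8°) = 10200 × 0.06874 = 701.2 km².
True area of reef system: 380000 × cos²(29.1°) = 380000 × 0.7635 = 290100 km².
Ratio = 701.2 / 290100 ≈ 0.00242.

0.00242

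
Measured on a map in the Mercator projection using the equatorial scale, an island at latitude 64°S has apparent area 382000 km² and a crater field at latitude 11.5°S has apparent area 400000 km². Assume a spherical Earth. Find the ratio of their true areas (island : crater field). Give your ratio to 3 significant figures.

Since Mercator area scale is 1/cos²φ, the true area equals the apparent area multiplied by cos²φ.
True area of island: 382000 × cos²(64°) = 382000 × 0.1922 = 73410 km².
True area of crater field: 400000 × cos²(11.5°) = 400000 × 0.9603 = 384100 km².
Ratio = 73410 / 384100 ≈ 0.191.

0.191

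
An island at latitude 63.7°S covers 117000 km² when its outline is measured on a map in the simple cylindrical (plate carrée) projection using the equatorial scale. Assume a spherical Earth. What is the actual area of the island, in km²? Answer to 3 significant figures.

51800 km²

For the equirectangular projection with φ₀ = 0 (plate carrée), h = 1 along meridians and k = sec φ along parallels.
Areal scale = h·k = 1 × sec φ; at 63.7°, h = 1.000, k = 2.257, so h·k = 2.257.
True area = apparent / (areal scale) = 117000 / 2.257 ≈ 51800 km².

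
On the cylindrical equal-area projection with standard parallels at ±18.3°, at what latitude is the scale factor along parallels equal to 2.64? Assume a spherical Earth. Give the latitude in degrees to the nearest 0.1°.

68.9°

Cylindrical equal-area (φ₀ = 18.3°): h = cos φ / cos 18.3° along meridians, k = cos 18.3° / cos φ along parallels; h·k = 1.
k = cos φ₀ / cos φ = 2.64  ⇒  cos φ = cos 18.3° / 2.64 = 0.3596.
φ = arccos(0.3596) ≈ 68.9°.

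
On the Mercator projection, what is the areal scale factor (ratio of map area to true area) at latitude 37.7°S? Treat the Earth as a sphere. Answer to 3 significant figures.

The Mercator projection is conformal; its linear scale factor is the same in every direction and equals sec φ = 1/cos φ.
Areal scale = k² = sec²φ = 1/cos²(37.7°) = 1/0.7912² = 1.597.

1.60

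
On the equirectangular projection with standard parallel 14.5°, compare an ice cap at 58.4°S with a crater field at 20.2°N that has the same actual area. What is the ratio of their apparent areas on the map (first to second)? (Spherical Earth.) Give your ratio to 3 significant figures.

In the equirectangular projection with standard parallel φ₀ = 14.5° (x = Rλ cos φ₀, y = Rφ), meridians are true-scale (h = 1) and the parallel scale is k = cos φ₀ / cos φ.
Areal scale at 58.4°: h·k = 1.000 × 1.848 = 1.848.
Areal scale at 20.2°: h·k = 1.000 × 1.032 = 1.032.
Ratio = 1.848/1.032 ≈ 1.79.

1.79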